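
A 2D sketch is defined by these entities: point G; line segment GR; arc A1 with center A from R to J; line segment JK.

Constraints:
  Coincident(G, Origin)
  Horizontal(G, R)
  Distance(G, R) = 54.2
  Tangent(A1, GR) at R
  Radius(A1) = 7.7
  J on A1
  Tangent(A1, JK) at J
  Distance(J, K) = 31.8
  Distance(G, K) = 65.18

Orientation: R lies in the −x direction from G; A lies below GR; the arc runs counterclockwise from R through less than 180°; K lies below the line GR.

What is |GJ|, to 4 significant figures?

62.33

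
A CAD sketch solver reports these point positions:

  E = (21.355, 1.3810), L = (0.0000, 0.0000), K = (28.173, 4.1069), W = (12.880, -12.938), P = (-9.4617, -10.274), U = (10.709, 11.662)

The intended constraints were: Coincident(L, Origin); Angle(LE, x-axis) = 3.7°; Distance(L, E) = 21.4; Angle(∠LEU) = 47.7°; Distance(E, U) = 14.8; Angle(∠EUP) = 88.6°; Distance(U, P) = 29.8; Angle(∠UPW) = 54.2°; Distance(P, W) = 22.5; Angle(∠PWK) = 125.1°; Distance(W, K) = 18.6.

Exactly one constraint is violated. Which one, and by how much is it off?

Distance(W, K) = 18.6 — off by 4.30.

L = (0.00, 0.00) ✓; LE at 3.700° ✓; |LE| = 21.40 ✓; ∠LEU = 47.70° ✓; |EU| = 14.80 ✓; ∠EUP = 88.60° ✓; |UP| = 29.80 ✓; ∠UPW = 54.20° ✓; |PW| = 22.50 ✓; ∠PWK = 125.1° ✓; |WK| = 22.90 ✗.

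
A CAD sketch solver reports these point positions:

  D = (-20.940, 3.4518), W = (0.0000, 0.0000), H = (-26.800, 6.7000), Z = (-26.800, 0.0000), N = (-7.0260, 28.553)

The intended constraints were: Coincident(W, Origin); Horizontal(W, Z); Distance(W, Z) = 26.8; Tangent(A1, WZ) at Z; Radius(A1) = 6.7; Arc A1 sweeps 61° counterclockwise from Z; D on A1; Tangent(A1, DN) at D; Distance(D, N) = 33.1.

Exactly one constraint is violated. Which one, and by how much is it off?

Distance(D, N) = 33.1 — off by 4.40.

W = (0.00, 0.00) ✓; W.y = 0.00, Z.y = 0.00 ✓; |WZ| = 26.80 ✓; ∠(HZ, ZW) = 90.00° ✓; |HZ| = 6.700 ✓; bearing(H→D) − bearing(H→Z) = 61.00° ✓; |HD| = 6.700 ✓; ∠(HD, DN) = 90.00° ✓; |DN| = 28.70 ✗.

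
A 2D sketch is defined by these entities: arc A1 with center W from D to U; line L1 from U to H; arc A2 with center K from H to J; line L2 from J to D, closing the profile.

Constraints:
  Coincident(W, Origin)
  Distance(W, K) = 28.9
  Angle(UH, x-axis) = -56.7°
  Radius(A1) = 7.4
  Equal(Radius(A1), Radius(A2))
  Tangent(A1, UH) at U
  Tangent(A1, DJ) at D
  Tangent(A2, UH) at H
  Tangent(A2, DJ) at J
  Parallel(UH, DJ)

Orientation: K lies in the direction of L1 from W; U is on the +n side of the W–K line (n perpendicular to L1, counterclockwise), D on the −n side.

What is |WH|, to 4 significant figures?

29.83

Tangency of A1 to both parallel lines with radius 7.4 puts U and D at W ± 7.4·n: U = (6.185, 4.063), D = (-6.185, -4.063). Equal radii place H and J the same way about K: H = K + 7.4·n = (22.05, -20.09), J = K − 7.4·n = (9.682, -28.22). Then |WH| = |H − W| = 29.83.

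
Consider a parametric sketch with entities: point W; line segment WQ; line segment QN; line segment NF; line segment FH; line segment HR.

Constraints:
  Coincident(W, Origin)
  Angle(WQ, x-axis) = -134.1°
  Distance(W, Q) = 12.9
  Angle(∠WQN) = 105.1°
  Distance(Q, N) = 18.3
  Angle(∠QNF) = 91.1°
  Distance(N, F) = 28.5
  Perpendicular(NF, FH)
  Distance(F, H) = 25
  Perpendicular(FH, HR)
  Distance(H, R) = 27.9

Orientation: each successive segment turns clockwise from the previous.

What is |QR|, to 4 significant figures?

6.771

NF is perpendicular to FH, so FH runs at -27.90°; with |FH| = 25.0, H = (10.45, 13.10). The perpendicularity gives HR at right angles to FH, so HR runs at -117.9°; with |HR| = 27.9, R = (-2.608, -11.56). Then |QR| = |R − Q| = 6.771.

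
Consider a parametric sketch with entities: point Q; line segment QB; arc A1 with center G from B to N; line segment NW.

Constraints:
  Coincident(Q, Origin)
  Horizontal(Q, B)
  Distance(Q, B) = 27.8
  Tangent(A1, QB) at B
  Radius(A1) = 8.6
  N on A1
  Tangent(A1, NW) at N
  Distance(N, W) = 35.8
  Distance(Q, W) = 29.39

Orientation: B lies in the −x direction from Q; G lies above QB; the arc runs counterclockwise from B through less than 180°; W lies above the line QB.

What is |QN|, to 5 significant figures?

21.626

Checks: |GN| = 8.600 ✓; ∠(GN, NW) = 90.00° ✓; |NW| = 35.80 ✓; |QW| = 29.39 ✓.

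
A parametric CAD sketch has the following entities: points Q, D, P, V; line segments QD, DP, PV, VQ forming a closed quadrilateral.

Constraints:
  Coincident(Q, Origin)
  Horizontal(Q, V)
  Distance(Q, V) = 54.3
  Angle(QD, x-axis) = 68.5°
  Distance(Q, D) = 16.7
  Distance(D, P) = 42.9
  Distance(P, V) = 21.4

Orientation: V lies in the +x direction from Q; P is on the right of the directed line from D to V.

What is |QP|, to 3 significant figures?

40.0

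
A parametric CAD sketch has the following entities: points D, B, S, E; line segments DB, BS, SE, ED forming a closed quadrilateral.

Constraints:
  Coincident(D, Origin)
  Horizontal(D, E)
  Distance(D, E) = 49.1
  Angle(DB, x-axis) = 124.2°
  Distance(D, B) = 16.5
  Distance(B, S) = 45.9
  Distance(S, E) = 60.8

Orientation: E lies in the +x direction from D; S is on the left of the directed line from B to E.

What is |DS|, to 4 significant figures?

54.12

Checks: |BS| = 45.90 ✓; |SE| = 60.80 ✓.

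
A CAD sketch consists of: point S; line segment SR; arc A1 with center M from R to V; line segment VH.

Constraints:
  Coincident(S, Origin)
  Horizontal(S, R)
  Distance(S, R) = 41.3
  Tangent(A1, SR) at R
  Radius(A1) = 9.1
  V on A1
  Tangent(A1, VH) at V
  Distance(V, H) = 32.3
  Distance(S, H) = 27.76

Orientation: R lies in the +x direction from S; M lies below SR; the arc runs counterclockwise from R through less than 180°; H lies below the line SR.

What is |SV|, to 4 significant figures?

35.05

Checks: S.y = 0.00, R.y = 0.00 ✓; |MV| = 9.100 ✓; ∠(MV, VH) = 90.00° ✓; |VH| = 32.30 ✓; |SH| = 27.76 ✓.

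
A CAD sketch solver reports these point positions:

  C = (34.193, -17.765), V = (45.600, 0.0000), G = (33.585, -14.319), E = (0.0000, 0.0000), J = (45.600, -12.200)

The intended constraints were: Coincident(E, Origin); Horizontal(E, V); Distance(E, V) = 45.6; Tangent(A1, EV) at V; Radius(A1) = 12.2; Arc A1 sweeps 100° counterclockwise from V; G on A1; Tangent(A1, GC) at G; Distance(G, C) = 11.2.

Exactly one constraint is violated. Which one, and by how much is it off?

Distance(G, C) = 11.2 — off by 7.70.

E = (0.00, 0.00) ✓; E.y = 0.00, V.y = 0.00 ✓; |EV| = 45.60 ✓; ∠(JV, VE) = 90.00° ✓; |JV| = 12.20 ✓; bearing(J→G) − bearing(J→V) = 100.0° ✓; |JG| = 12.20 ✓; ∠(JG, GC) = 90.00° ✓; |GC| = 3.499 ✗.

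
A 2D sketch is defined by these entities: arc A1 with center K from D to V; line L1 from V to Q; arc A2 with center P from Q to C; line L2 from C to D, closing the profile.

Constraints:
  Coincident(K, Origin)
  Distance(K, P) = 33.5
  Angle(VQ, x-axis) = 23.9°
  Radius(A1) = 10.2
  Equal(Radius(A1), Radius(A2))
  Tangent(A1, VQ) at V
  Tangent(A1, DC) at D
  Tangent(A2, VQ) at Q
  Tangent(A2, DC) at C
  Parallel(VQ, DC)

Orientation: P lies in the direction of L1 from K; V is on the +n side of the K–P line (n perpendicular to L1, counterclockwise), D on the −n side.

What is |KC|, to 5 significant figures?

35.018

The slot axis is L1's direction at 23.9°, so u = (cos 23.9°, sin 23.9°) = (0.91425, 0.40514) and n = (−sin 23.9°, cos 23.9°) = (-0.40514, 0.91425). K is at the origin and P lies 33.5 along u from K, so P = 33.5·u = (30.628, 13.572). Tangency of A1 to both parallel lines with radius 10.2 puts V and D at K ± 10.2·n: V = (-4.1324, 9.3254), D = (4.1324, -9.3254). Equal radii place Q and C the same way about P: Q = P + 10.2·n = (26.495, 22.898), C = P − 10.2·n = (34.760, 4.2469). Then |KC| = |C − K| = 35.018.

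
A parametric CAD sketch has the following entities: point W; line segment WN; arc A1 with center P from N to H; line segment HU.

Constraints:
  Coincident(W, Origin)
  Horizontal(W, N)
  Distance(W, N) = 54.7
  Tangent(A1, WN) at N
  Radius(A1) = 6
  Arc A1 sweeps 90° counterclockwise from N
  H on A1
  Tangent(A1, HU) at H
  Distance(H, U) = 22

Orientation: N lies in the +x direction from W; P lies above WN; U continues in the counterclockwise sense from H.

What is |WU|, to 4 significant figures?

66.85

On A1, N sits at bearing -90° from P; a 90° counterclockwise sweep puts H at bearing 0°, so H = P + 6.0·(cos 0°, sin 0°) = (60.70, 6.000). Since A1 is tangent to HU there, PH ⟂ HU, so HU runs along (−sin 0°, cos 0°); with |HU| = 22.0, U = (60.70, 28.00). Then |WU| = |U − W| = 66.85.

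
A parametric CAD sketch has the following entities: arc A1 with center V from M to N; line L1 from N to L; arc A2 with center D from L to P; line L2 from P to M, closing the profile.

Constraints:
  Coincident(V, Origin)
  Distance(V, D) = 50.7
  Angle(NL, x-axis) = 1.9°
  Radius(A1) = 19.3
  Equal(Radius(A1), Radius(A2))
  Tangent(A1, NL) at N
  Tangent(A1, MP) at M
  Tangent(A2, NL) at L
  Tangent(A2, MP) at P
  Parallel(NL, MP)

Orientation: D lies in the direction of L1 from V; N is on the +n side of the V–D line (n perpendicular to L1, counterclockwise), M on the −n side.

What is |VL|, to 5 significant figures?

54.249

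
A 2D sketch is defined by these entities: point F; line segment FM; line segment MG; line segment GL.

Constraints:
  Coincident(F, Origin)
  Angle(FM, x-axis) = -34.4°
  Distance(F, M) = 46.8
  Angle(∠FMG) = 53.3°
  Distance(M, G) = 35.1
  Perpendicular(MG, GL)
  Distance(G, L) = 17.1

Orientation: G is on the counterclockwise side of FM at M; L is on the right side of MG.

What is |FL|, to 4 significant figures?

55.09

∠FMG = 53.3°, so MG runs at -34.4° + (180° − 53.3°) = 92.30° from the x-axis; with |MG| = 35.1, G = M + 35.1·(cos 92.30°, sin 92.30°) = (37.21, 8.631). MG is perpendicular to GL; with |GL| = 17.1 on the right of MG, L = G + 17.1·(0.9992, 0.04013) = (54.29, 9.318). Then |FL| = |L − F| = 55.09.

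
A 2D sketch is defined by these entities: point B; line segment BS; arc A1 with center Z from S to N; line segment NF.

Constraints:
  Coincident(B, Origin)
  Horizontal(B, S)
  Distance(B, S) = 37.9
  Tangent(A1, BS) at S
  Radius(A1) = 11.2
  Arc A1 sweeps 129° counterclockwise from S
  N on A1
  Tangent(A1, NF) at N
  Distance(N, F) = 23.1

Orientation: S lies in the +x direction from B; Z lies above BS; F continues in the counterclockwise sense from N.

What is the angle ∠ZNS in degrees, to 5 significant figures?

25.500°

Tangency of A1 to BS means the radius ZS is perpendicular to BS, so Z = S + (0, 11.2) = (37.900, 11.200). On A1, S sits at bearing -90° from Z; a 129° counterclockwise sweep puts N at bearing 39°, so N = Z + 11.2·(cos 39°, sin 39°) = (46.604, 18.248). Then cos ∠ZNS = NZ·NS / (|NZ||NS|), giving 25.500°.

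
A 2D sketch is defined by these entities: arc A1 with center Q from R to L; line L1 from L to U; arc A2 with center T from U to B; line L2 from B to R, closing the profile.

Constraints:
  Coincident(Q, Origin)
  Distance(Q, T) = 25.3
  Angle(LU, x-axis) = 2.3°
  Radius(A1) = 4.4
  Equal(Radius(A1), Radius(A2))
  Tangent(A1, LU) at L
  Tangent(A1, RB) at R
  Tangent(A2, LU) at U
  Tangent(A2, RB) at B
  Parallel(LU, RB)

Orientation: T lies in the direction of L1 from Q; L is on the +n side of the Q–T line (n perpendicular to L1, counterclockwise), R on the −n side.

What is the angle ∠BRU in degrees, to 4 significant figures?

19.18°

The slot axis is L1's direction at 2.3°, so u = (cos 2.3°, sin 2.3°) = (0.9992, 0.04013) and n = (−sin 2.3°, cos 2.3°) = (-0.04013, 0.9992). Q is at the origin and T lies 25.3 along u from Q, so T = 25.3·u = (25.28, 1.015). Tangency of A1 to both parallel lines with radius 4.4 puts L and R at Q ± 4.4·n: L = (-0.1766, 4.396), R = (0.1766, -4.396). Equal radii place U and B the same way about T: U = T + 4.4·n = (25.10, 5.412), B = T − 4.4·n = (25.46, -3.381). Then cos ∠BRU = RB·RU / (|RB||RU|), giving 19.18°.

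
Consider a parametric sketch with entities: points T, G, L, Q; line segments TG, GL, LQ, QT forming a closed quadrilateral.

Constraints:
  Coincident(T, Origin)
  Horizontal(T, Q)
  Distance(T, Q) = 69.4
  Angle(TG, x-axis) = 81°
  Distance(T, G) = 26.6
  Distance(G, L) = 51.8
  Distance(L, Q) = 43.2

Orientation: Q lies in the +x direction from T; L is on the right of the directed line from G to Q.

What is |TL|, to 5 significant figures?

35.491

T is at the origin; T and Q share the same y with |TQ| = 69.4 and Q in +x, so Q = (69.4, 0). TG runs at 81.0° with |TG| = 26.6, so G = (4.1612, 26.273). L is determined by |GL| = 51.8 and |LQ| = 43.2 together: it lies at the intersection of circle(G, 51.8) and circle(Q, 43.2). With |GQ| = 70.330, the foot of the radical line on GQ is 40.973 from G and the perpendicular offset is √(51.8² − 40.973²) = 31.693. Taking the right-of-GQ solution: L = (30.329, -18.432).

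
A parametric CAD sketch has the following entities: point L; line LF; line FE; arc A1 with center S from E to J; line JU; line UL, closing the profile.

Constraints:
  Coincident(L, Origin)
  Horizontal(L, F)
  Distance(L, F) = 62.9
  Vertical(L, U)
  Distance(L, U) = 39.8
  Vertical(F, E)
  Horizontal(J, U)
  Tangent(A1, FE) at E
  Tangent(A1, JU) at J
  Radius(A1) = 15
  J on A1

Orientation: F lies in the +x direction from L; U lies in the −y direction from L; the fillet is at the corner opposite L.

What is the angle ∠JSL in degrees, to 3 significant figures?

117°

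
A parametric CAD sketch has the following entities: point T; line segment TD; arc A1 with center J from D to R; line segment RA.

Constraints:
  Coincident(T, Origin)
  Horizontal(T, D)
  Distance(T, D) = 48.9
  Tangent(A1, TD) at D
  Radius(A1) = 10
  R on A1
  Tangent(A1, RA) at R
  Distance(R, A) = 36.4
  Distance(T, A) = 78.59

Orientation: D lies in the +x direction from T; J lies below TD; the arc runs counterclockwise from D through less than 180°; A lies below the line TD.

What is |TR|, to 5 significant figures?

44.493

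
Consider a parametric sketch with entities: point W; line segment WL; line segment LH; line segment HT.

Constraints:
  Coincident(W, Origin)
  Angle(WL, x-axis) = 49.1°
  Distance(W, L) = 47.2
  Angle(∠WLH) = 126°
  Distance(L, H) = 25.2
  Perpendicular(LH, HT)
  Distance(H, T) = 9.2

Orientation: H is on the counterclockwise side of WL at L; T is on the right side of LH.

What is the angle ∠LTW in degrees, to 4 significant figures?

21.77°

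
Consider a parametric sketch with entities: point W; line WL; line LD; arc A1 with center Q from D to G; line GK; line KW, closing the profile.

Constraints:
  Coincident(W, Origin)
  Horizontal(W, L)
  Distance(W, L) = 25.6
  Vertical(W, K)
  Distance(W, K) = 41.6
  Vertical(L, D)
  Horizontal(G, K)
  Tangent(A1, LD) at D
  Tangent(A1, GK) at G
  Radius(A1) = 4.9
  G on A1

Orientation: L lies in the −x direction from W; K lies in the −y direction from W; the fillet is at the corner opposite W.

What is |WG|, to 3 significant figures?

46.5

W is at the origin; W and L share the same y with |WL| = 25.6 and L on the −x side, so L = (-25.6, 0.00). WK is vertical with |WK| = 41.6 and K on the −y side, so K = (0.00, -41.6). The virtual corner opposite W is at (-25.6, -41.6). Since A1 is tangent to LD there, QD ⟂ LD and the tangent condition forces QG to be normal to GK, with radius 4.9, so the center Q sits 4.9 in from both sides at Q = (-20.7, -36.7). That places the tangent points at D = (-25.6, -36.7) on LD and G = (-20.7, -41.6) on GK. Then |WG| = |G − W| = 46.5.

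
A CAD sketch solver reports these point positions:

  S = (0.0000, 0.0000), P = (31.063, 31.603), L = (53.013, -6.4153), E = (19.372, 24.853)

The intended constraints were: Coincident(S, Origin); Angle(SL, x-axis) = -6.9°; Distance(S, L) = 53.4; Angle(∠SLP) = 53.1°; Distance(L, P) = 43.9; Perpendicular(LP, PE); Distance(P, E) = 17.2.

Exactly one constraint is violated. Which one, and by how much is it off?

Distance(P, E) = 17.2 — off by 3.70.

S = (0.00, 0.00) ✓; SL at -6.900° ✓; |SL| = 53.40 ✓; ∠SLP = 53.10° ✓; |LP| = 43.90 ✓; ∠(LP, PE) = 90.00° ✓; |PE| = 13.50 ✗.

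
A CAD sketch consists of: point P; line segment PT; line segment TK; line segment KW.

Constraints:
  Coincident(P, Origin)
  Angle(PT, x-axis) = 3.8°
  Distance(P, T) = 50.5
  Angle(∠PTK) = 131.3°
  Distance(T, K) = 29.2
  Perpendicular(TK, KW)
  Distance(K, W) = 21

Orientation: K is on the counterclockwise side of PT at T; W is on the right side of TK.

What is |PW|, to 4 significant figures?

85.93

∠PTK = 131.3°, so TK runs at 3.8° + (180° − 131.3°) = 52.50° from the x-axis; with |TK| = 29.2, K = T + 29.2·(cos 52.50°, sin 52.50°) = (68.16, 26.51). The perpendicularity gives KW at right angles to TK; with |KW| = 21.0 on the right of TK, W = K + 21.0·(0.7934, -0.6088) = (84.83, 13.73). Then |PW| = |W − P| = 85.93.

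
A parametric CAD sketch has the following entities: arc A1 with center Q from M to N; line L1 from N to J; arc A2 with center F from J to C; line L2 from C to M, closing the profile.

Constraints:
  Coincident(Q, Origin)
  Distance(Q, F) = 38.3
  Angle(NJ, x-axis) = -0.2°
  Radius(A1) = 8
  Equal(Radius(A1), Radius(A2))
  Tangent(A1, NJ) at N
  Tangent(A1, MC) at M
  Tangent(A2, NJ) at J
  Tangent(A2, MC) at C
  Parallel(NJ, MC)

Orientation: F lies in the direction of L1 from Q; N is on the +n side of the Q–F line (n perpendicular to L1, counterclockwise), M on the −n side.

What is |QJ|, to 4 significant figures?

39.13

The slot axis is L1's direction at -0.2°, so u = (cos -0.2°, sin -0.2°) = (1.000, -0.003491) and n = (−sin -0.2°, cos -0.2°) = (0.003491, 1.000). Q is at the origin and F lies 38.3 along u from Q, so F = 38.3·u = (38.30, -0.1337). Tangency of A1 to both parallel lines with radius 8.0 puts N and M at Q ± 8.0·n: N = (0.02793, 8.000), M = (-0.02793, -8.000). Equal radii place J and C the same way about F: J = F + 8.0·n = (38.33, 7.866), C = F − 8.0·n = (38.27, -8.134). Then |QJ| = |J − Q| = 39.13.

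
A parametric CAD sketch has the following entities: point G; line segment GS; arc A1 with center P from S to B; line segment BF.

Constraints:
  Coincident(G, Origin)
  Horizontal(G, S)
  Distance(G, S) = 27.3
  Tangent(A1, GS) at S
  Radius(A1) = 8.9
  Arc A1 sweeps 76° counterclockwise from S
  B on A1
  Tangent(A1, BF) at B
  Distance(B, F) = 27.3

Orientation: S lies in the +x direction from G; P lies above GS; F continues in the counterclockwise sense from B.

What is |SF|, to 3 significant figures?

36.6

On A1, S sits at bearing -90° from P; a 76° counterclockwise sweep puts B at bearing -14°, so B = P + 8.9·(cos -14°, sin -14°) = (35.9, 6.75). Tangency of A1 to BF means the radius PB is perpendicular to BF, so BF runs along (−sin -14°, cos -14°); with |BF| = 27.3, F = (42.5, 33.2). Then |SF| = |F − S| = 36.6.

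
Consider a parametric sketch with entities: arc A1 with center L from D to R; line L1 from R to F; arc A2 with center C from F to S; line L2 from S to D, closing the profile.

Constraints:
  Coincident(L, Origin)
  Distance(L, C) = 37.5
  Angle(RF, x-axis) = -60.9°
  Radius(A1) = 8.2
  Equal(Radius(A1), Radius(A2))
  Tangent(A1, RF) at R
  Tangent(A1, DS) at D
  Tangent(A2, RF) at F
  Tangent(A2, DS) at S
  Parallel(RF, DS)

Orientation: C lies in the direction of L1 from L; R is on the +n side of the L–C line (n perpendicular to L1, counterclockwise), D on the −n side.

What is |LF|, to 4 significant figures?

38.39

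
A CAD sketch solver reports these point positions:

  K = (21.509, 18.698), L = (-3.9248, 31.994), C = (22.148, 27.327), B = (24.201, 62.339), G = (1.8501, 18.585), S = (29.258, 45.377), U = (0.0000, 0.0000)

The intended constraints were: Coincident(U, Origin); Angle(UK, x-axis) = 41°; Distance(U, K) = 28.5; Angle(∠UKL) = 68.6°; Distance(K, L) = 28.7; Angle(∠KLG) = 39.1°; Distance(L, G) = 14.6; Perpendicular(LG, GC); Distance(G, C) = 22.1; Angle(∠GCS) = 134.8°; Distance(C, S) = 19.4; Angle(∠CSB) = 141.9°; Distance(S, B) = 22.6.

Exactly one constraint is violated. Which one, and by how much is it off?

Distance(S, B) = 22.6 — off by 4.90.

U = (0.00, 0.00) ✓; UK at 41.00° ✓; |UK| = 28.50 ✓; ∠UKL = 68.60° ✓; |KL| = 28.70 ✓; ∠KLG = 39.10° ✓; |LG| = 14.60 ✓; ∠(LG, GC) = 90.00° ✓; |GC| = 22.10 ✓; ∠GCS = 134.8° ✓; |CS| = 19.40 ✓; ∠CSB = 141.9° ✓; |SB| = 17.70 ✗.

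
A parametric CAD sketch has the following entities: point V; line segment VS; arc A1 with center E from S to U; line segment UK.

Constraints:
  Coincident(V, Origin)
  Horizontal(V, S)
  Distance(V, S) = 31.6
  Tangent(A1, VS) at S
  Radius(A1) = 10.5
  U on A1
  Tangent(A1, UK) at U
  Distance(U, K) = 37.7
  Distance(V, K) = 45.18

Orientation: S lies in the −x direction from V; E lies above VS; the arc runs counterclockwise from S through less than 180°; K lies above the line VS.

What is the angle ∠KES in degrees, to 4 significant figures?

148.3°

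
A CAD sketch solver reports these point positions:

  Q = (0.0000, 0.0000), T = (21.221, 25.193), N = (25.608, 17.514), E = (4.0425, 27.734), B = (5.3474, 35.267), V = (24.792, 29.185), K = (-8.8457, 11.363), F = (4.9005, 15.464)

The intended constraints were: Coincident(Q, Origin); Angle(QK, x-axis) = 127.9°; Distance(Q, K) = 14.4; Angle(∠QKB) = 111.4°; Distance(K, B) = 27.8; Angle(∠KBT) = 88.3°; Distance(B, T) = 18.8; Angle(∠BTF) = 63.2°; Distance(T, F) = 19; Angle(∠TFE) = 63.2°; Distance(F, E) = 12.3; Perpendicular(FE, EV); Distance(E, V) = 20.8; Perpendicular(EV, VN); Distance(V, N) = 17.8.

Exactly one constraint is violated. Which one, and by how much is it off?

Distance(V, N) = 17.8 — off by 6.10.

Q = (0.00, 0.00) ✓; QK at 127.9° ✓; |QK| = 14.40 ✓; ∠QKB = 111.4° ✓; |KB| = 27.80 ✓; ∠KBT = 88.30° ✓; |BT| = 18.80 ✓; ∠BTF = 63.20° ✓; |TF| = 19.00 ✓; ∠TFE = 63.20° ✓; |FE| = 12.30 ✓; ∠(FE, EV) = 90.00° ✓; |EV| = 20.80 ✓; ∠(EV, VN) = 90.00° ✓; |VN| = 11.70 ✗.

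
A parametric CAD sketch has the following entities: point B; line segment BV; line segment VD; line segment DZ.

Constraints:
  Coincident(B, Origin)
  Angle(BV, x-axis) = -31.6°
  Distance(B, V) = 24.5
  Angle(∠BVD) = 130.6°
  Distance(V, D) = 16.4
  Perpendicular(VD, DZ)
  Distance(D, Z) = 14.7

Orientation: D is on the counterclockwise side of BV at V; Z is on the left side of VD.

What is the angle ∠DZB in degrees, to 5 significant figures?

96.879°

B is at the origin; BV runs at -31.6° with length 24.5, so V = 24.5·(cos -31.6°, sin -31.6°) = (20.867, -12.838). ∠BVD = 130.6°, so VD runs at -31.6° + (180° − 130.6°) = 17.800° from the x-axis; with |VD| = 16.4, D = V + 16.4·(cos 17.800°, sin 17.800°) = (36.482, -7.8243). VD is perpendicular to DZ; with |DZ| = 14.7 on the left of VD, Z = D + 14.7·(-0.30570, 0.95213) = (31.989, 6.1721). Then cos ∠DZB = ZD·ZB / (|ZD||ZB|), giving 96.879°.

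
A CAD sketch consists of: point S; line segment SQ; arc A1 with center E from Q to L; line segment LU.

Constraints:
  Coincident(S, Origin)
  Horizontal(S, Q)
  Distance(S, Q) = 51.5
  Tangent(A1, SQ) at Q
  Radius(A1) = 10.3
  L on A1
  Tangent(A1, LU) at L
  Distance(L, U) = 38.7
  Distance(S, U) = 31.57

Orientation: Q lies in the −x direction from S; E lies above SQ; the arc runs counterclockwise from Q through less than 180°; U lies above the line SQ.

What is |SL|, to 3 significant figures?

44.9

Checks: |EL| = 10.30 ✓; ∠(EL, LU) = 90.00° ✓; |LU| = 38.70 ✓; |SU| = 31.57 ✓.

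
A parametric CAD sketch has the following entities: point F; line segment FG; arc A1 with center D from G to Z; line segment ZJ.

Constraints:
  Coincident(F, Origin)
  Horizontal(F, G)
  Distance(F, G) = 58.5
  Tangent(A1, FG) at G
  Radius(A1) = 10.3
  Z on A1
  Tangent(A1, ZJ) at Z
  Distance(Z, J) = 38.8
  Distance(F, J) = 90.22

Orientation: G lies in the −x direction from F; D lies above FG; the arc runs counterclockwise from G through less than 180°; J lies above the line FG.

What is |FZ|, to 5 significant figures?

53.968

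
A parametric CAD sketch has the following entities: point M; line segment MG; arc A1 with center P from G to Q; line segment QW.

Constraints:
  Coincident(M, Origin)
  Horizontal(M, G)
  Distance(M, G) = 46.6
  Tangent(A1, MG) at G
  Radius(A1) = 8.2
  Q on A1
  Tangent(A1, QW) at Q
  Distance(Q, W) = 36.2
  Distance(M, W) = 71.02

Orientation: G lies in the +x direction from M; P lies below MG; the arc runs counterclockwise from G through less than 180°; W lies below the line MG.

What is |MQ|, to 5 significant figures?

41.039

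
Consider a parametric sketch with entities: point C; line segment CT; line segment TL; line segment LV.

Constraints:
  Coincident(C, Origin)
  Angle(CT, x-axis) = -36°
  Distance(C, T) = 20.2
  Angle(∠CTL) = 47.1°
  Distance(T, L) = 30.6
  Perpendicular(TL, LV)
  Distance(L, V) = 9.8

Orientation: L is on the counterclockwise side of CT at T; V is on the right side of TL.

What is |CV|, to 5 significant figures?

29.815

C is at the origin; CT runs at -36.0° with length 20.2, so T = 20.2·(cos -36.0°, sin -36.0°) = (16.342, -11.873). ∠CTL = 47.1°, so TL runs at -36.0° + (180° − 47.1°) = 96.900° from the x-axis; with |TL| = 30.6, L = T + 30.6·(cos 96.900°, sin 96.900°) = (12.666, 18.505). TL ⟂ LV; with |LV| = 9.8 on the right of TL, V = L + 9.8·(0.99276, 0.12014) = (22.395, 19.682). Then |CV| = |V − C| = 29.815.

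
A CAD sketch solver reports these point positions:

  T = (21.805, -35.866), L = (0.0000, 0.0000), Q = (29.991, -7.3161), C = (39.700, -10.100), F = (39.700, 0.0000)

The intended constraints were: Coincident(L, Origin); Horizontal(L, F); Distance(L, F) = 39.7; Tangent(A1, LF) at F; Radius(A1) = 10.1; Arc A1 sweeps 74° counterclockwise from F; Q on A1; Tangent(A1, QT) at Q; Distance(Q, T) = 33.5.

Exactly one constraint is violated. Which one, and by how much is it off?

Distance(Q, T) = 33.5 — off by 3.80.

L = (0.00, 0.00) ✓; L.y = 0.00, F.y = 0.00 ✓; |LF| = 39.70 ✓; ∠(CF, FL) = 90.00° ✓; |CF| = 10.10 ✓; bearing(C→Q) − bearing(C→F) = 74.00° ✓; |CQ| = 10.10 ✓; ∠(CQ, QT) = 90.00° ✓; |QT| = 29.70 ✗.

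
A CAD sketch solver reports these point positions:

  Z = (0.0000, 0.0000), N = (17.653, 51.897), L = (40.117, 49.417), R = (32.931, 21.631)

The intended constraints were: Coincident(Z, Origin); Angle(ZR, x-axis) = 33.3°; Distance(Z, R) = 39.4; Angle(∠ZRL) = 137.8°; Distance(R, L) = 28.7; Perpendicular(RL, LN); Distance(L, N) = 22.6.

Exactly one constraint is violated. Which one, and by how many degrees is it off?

Perpendicular(RL, LN) — off by 8.20°.

Z = (0.00, 0.00) ✓; ZR at 33.30° ✓; |ZR| = 39.40 ✓; ∠ZRL = 137.8° ✓; |RL| = 28.70 ✓; ∠(RL, LN) = 98.20° ✗; |LN| = 22.60 ✓.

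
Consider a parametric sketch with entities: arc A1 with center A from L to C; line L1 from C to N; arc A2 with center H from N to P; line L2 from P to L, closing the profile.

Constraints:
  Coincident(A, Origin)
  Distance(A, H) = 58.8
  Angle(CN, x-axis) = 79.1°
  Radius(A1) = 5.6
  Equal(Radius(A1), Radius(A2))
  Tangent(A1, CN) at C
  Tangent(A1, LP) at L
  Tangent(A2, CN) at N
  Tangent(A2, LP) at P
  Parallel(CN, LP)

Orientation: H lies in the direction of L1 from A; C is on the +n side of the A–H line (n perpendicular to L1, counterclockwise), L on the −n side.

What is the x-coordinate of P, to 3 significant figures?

16.6

The slot axis is L1's direction at 79.1°, so u = (cos 79.1°, sin 79.1°) = (0.189, 0.982) and n = (−sin 79.1°, cos 79.1°) = (-0.982, 0.189). A is at the origin and H lies 58.8 along u from A, so H = 58.8·u = (11.1, 57.7). Tangency of A1 to both parallel lines with radius 5.6 puts C and L at A ± 5.6·n: C = (-5.50, 1.06), L = (5.50, -1.06). Equal radii place N and P the same way about H: N = H + 5.6·n = (5.62, 58.8), P = H − 5.6·n = (16.6, 56.7). So P.x = 16.6.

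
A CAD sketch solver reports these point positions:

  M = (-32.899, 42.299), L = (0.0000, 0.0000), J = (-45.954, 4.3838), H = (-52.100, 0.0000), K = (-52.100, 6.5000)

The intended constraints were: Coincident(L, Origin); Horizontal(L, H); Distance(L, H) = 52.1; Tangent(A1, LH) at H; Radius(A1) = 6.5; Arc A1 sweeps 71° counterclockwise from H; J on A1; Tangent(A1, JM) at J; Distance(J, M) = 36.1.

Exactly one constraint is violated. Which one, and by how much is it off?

Distance(J, M) = 36.1 — off by 4.00.

L = (0.00, 0.00) ✓; L.y = 0.00, H.y = 0.00 ✓; |LH| = 52.10 ✓; ∠(KH, HL) = 90.00° ✓; |KH| = 6.500 ✓; bearing(K→J) − bearing(K→H) = 71.00° ✓; |KJ| = 6.500 ✓; ∠(KJ, JM) = 90.00° ✓; |JM| = 40.10 ✗.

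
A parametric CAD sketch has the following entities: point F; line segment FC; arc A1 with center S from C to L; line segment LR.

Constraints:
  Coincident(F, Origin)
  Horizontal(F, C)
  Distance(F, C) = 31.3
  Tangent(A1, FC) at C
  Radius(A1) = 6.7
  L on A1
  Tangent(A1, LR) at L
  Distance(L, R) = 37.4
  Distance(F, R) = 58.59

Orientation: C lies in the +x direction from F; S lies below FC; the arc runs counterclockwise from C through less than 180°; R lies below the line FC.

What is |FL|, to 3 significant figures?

26.7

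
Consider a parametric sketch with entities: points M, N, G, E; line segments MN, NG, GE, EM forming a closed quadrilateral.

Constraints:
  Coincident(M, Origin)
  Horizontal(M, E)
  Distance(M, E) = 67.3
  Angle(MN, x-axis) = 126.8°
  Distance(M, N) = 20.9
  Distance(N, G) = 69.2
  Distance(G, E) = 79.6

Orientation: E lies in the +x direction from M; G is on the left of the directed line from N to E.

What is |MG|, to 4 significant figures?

77.13

Checks: |NG| = 69.20 ✓; |GE| = 79.60 ✓.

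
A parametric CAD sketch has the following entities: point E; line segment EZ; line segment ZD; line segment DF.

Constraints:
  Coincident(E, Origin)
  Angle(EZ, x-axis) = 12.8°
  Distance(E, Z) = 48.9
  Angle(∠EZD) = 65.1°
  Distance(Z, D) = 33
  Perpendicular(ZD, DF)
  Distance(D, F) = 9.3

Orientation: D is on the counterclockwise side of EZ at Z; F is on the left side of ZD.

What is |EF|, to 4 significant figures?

37.19

E is at the origin; EZ runs at 12.8° with length 48.9, so Z = 48.9·(cos 12.8°, sin 12.8°) = (47.68, 10.83). ∠EZD = 65.1°, so ZD runs at 12.8° + (180° − 65.1°) = 127.7° from the x-axis; with |ZD| = 33.0, D = Z + 33.0·(cos 127.7°, sin 127.7°) = (27.50, 36.94). ZD is perpendicular to DF; with |DF| = 9.3 on the left of ZD, F = D + 9.3·(-0.7912, -0.6115) = (20.15, 31.26). Then |EF| = |F − E| = 37.19.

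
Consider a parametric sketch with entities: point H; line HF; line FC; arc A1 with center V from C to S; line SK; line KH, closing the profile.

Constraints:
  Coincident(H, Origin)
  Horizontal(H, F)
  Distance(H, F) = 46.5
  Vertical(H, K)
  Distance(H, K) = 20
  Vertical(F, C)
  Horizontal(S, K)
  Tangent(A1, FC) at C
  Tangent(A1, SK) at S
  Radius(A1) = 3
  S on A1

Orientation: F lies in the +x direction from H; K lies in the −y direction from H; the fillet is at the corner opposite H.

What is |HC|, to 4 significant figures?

49.51

H is at the origin; HF is horizontal with |HF| = 46.5 and F on the +x side, so F = (46.50, 0.000). H and K share the same x with |HK| = 20.0 and K on the −y side, so K = (0.000, -20.00). The virtual corner opposite H is at (46.50, -20.00). A1 meets FC tangentially, so VC is at right angles to FC and tangency of A1 to SK means the radius VS is perpendicular to SK, with radius 3.0, so the center V sits 3.0 in from both sides at V = (43.50, -17.00). That places the tangent points at C = (46.50, -17.00) on FC and S = (43.50, -20.00) on SK. Then |HC| = |C − H| = 49.51.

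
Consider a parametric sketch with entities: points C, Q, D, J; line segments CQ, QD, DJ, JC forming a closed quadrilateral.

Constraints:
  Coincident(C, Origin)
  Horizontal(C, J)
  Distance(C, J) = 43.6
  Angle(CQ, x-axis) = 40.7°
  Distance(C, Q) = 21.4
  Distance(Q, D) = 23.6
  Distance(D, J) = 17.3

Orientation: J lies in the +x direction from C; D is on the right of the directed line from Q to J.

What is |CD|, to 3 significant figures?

28.4

Checks: |CJ| = 43.60 ✓; |CQ| = 21.40 ✓; |QD| = 23.60 ✓; |DJ| = 17.30 ✓.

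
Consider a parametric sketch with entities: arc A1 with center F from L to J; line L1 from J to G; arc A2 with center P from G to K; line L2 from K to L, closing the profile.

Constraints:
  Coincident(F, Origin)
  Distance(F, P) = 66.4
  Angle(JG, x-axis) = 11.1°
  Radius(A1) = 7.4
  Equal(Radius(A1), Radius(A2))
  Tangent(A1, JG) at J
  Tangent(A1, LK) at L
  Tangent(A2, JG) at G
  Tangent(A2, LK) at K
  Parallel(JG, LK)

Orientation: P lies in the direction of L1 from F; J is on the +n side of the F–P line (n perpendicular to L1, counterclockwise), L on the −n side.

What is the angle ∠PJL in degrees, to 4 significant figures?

83.64°

The slot axis is L1's direction at 11.1°, so u = (cos 11.1°, sin 11.1°) = (0.9813, 0.1925) and n = (−sin 11.1°, cos 11.1°) = (-0.1925, 0.9813). F is at the origin and P lies 66.4 along u from F, so P = 66.4·u = (65.16, 12.78). Tangency of A1 to both parallel lines with radius 7.4 puts J and L at F ± 7.4·n: J = (-1.425, 7.262), L = (1.425, -7.262). Then cos ∠PJL = JP·JL / (|JP||JL|), giving 83.64°.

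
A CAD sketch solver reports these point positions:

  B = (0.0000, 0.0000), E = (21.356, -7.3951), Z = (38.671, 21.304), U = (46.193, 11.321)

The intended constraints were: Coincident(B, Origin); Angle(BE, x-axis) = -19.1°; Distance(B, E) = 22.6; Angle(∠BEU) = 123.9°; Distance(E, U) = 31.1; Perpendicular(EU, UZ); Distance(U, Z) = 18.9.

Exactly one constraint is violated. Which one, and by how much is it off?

Distance(U, Z) = 18.9 — off by 6.40.

B = (0.00, 0.00) ✓; BE at -19.10° ✓; |BE| = 22.60 ✓; ∠BEU = 123.9° ✓; |EU| = 31.10 ✓; ∠(EU, UZ) = 90.00° ✓; |UZ| = 12.50 ✗.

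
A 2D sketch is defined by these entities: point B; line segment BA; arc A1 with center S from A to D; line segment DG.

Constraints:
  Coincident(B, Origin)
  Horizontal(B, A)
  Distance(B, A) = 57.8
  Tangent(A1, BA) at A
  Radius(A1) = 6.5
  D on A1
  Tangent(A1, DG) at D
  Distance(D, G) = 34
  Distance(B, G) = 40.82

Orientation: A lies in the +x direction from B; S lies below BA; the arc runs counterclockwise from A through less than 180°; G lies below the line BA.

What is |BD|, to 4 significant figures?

53.01

B is at the origin; BA is horizontal with |BA| = 57.8 and A on the +x side, so A = (57.80, 0.000). Tangency of A1 to BA means the radius SA is perpendicular to BA, so S = A + (0, -6.5) = (57.80, -6.500). Since SD ⟂ DG (tangency), |SG| = √(6.5² + 34.0²) = 34.62 regardless of where D sits on A1. So G lies on both circle(B, 40.82) and circle(S, 34.62); the below-BA intersection is G = (30.23, -27.43). D is the foot of the tangent from G: D = (52.97, -2.153).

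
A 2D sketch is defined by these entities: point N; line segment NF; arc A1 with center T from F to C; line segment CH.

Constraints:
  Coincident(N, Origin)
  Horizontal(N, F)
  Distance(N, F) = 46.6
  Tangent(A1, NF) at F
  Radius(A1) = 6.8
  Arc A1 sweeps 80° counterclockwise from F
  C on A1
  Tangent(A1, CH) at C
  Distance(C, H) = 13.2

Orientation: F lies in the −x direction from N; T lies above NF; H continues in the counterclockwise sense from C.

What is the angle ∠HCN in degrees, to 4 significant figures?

88.02°

N is at the origin; N and F share the same y with |NF| = 46.6 and F on the −x side, so F = (-46.60, 0.000). Tangency of A1 to NF means the radius TF is perpendicular to NF, so T = F + (0, 6.8) = (-46.60, 6.800). On A1, F sits at bearing -90° from T; an 80° counterclockwise sweep puts C at bearing -10°, so C = T + 6.8·(cos -10°, sin -10°) = (-39.90, 5.619). The tangent condition forces TC to be normal to CH, so CH runs along (−sin -10°, cos -10°); with |CH| = 13.2, H = (-37.61, 18.62). Then cos ∠HCN = CH·CN / (|CH||CN|), giving 88.02°.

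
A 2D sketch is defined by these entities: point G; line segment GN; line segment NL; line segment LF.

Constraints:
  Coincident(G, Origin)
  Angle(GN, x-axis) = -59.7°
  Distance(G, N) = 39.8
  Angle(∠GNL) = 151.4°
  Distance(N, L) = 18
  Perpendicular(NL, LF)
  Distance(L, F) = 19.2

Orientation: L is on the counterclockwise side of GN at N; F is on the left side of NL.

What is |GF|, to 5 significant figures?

52.944

∠GNL = 151.4°, so NL runs at -59.7° + (180° − 151.4°) = -31.100° from the x-axis; with |NL| = 18.0, L = N + 18.0·(cos -31.100°, sin -31.100°) = (35.493, -43.661). The perpendicularity gives LF at right angles to NL; with |LF| = 19.2 on the left of NL, F = L + 19.2·(0.51653, 0.85627) = (45.410, -27.220). Then |GF| = |F − G| = 52.944.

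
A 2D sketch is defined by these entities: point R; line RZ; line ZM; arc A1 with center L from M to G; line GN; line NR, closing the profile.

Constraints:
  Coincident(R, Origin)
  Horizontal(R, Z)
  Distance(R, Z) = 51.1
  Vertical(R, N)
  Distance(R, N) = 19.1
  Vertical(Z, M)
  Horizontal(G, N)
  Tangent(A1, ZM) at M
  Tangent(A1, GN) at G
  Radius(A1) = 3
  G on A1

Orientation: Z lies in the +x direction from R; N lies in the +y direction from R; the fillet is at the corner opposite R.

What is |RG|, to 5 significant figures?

51.753

R is at the origin; RZ is horizontal with |RZ| = 51.1 and Z on the +x side, so Z = (51.100, 0.0000). R and N share the same x with |RN| = 19.1 and N on the +y side, so N = (0.0000, 19.100). The virtual corner opposite R is at (51.100, 19.100). A1 meets ZM tangentially, so LM is at right angles to ZM and since A1 is tangent to GN there, LG ⟂ GN, with radius 3.0, so the center L sits 3.0 in from both sides at L = (48.100, 16.100). That places the tangent points at M = (51.100, 16.100) on ZM and G = (48.100, 19.100) on GN. Then |RG| = |G − R| = 51.753.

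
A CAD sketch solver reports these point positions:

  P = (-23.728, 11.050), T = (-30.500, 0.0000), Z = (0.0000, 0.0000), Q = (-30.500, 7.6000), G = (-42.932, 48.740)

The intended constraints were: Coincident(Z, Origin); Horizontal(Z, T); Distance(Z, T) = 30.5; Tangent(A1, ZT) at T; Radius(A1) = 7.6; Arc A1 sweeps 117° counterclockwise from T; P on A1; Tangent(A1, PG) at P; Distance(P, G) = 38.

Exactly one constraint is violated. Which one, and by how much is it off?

Distance(P, G) = 38 — off by 4.30.

Z = (0.00, 0.00) ✓; Z.y = 0.00, T.y = 0.00 ✓; |ZT| = 30.50 ✓; ∠(QT, TZ) = 90.00° ✓; |QT| = 7.600 ✓; bearing(Q→P) − bearing(Q→T) = 117.0° ✓; |QP| = 7.600 ✓; ∠(QP, PG) = 90.00° ✓; |PG| = 42.30 ✗.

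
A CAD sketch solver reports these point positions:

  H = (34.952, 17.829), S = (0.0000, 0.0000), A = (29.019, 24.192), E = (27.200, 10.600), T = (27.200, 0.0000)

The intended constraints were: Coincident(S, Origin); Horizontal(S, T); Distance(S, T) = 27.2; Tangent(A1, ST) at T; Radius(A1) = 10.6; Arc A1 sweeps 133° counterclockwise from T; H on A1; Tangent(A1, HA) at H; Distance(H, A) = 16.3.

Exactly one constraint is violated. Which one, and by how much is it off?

Distance(H, A) = 16.3 — off by 7.60.

S = (0.00, 0.00) ✓; S.y = 0.00, T.y = 0.00 ✓; |ST| = 27.20 ✓; ∠(ET, TS) = 90.00° ✓; |ET| = 10.60 ✓; bearing(E→H) − bearing(E→T) = 133.0° ✓; |EH| = 10.60 ✓; ∠(EH, HA) = 90.00° ✓; |HA| = 8.700 ✗.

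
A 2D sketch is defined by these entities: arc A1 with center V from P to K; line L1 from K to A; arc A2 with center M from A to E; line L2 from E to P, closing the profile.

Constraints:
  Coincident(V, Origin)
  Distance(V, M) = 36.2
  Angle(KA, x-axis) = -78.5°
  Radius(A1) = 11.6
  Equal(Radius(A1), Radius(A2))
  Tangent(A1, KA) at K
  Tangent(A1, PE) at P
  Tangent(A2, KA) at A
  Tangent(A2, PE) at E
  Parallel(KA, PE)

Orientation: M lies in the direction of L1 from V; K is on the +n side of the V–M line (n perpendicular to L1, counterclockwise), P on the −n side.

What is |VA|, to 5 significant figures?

38.013

The slot axis is L1's direction at -78.5°, so u = (cos -78.5°, sin -78.5°) = (0.19937, -0.97992) and n = (−sin -78.5°, cos -78.5°) = (0.97992, 0.19937). V is at the origin and M lies 36.2 along u from V, so M = 36.2·u = (7.2171, -35.473). Tangency of A1 to both parallel lines with radius 11.6 puts K and P at V ± 11.6·n: K = (11.367, 2.3127), P = (-11.367, -2.3127). Equal radii place A and E the same way about M: A = M + 11.6·n = (18.584, -33.161), E = M − 11.6·n = (-4.1500, -37.786). Then |VA| = |A − V| = 38.013.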